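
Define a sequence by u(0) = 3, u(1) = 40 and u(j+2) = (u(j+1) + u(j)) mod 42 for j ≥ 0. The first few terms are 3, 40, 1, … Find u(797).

29

We have u(0) = 3; u(1) = 40; u(2) = 1; u(3) = 41; u(4) = 0; u(5) = 41; u(6) = 41; u(7) = 40; u(8) = 39; u(9) = 37; u(10) = 34; u(11) = 29; u(12) = 21; u(13) = 8; u(14) = 29; u(15) = 37; u(16) = 24; u(17) = 19; u(18) = 1; u(19) = 20; u(20) = 21; u(21) = 41; u(22) = 20; u(23) = 19; u(24) = 39; u(25) = 16; u(26) = 13; u(27) = 29; u(28) = 0; u(29) = 29; u(30) = 29; u(31) = 16; u(32) = 3; u(33) = 19; u(34) = 22; u(35) = 41; u(36) = 21; u(37) = 20; u(38) = 41; u(39) = 19; u(40) = 18; u(41) = 37; u(42) = 13; u(43) = 8; u(44) = 21; u(45) = 29; u(46) = 8; u(47) = 37; u(48) = 3; u(49) = 40.
The sequence repeats with period 48.
(797 - 0) mod 48 = 29, so u(797) = u(29) = 29.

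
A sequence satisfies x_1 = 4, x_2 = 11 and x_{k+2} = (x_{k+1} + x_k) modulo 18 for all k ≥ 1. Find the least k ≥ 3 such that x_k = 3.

Listing terms: x_1 = 4,  x_2 = 11,  x_3 = 15,  x_4 = 8,  x_5 = 5,  x_6 = 13,  x_7 = 0,  x_8 = 13,  x_9 = 13,  x_{10} = 8,  x_{11} = 3,  x_{12} = 11,  x_{13} = 14,  x_{14} = 7,  x_{15} = 3,  x_{16} = 10,  x_{17} = 13,  x_{18} = 5,  x_{19} = 0,  x_{20} = 5,  x_{21} = 5,  x_{22} = 10,  x_{23} = 15,  x_{24} = 7,  x_{25} = 4,  x_{26} = 11.
The sequence repeats with period 24.
The value 3 first appears (with k ≥ 3) at x_{11}.

11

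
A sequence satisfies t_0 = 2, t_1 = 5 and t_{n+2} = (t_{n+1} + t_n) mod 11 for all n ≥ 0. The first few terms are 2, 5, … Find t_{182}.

7

We have t_0 = 2,  t_1 = 5,  t_2 = 7,  t_3 = 1,  t_4 = 8,  t_5 = 9,  t_6 = 6,  t_7 = 4,  t_8 = 10,  t_9 = 3,  t_{10} = 2,  t_{11} = 5.
Since (t_{10}, t_{11}) = (t_0, t_1) = (2, 5) (two consecutive terms determine the rest), the sequence is periodic with period 10.
(182 - 0) mod 10 = 2, so t_{182} = t_2 = 7.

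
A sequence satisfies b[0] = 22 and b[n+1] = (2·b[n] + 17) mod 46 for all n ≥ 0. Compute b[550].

b[0] = 22, b[1] = 15, b[2] = 1, b[3] = 19, b[4] = 9, b[5] = 35, b[6] = 41, b[7] = 7, b[8] = 31, b[9] = 33, b[10] = 37, b[11] = 45, b[12] = 15.
Since b[12] = b[1] = 15, the sequence is eventually periodic: after a pre-period of length 1 it cycles with period 11.
For n ≥ 1, b[n] depends only on (n - 1) mod 11. (550 - 1) mod 11 = 10, so b[550] = b[11] = 45.

45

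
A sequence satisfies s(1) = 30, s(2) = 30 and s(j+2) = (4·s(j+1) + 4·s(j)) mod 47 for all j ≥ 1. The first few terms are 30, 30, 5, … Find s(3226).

Listing terms: s(1) = 30; s(2) = 30; s(3) = 5; s(4) = 46; s(5) = 16; s(6) = 13; s(7) = 22; s(8) = 46; s(9) = 37; s(10) = 3; s(11) = 19; s(12) = 41; s(13) = 5; s(14) = 43; s(15) = 4; s(16) = 0; s(17) = 16; s(18) = 17; s(19) = 38; s(20) = 32; s(21) = 45; s(22) = 26; s(23) = 2; s(24) = 18; s(25) = 33; s(26) = 16; s(27) = 8; s(28) = 2; s(29) = 40; s(30) = 27; s(31) = 33; s(32) = 5; s(33) = 11; s(34) = 17; s(35) = 18; s(36) = 46; s(37) = 21; s(38) = 33; s(39) = 28; s(40) = 9; s(41) = 7; s(42) = 17; s(43) = 2; s(44) = 29; s(45) = 30; s(46) = 1; s(47) = 30; s(48) = 30.
The sequence repeats with period 46.
(3226 - 1) mod 46 = 5, so s(3226) = s(6) = 13.

13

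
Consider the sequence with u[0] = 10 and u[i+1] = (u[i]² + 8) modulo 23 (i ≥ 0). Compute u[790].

Computing terms: u[0] = 10; u[1] = 16; u[2] = 11; u[3] = 14; u[4] = 20; u[5] = 17; u[6] = 21; u[7] = 12; u[8] = 14.
Since u[8] = u[3] = 14, the sequence is eventually periodic: after a pre-period of length 3 it cycles with period 5.
For i ≥ 3, u[i] depends only on (i - 3) mod 5. (790 - 3) mod 5 = 2, so u[790] = u[5] = 17.

17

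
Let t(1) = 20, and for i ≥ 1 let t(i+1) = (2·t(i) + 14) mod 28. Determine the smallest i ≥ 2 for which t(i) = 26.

t(1) = 20, t(2) = 26, t(3) = 10, t(4) = 6, t(5) = 26.
Since t(5) = t(2) = 26, the sequence is eventually periodic: after a pre-period of length 1 it cycles with period 3.
The value 26 first appears (with i ≥ 2) at t(2).

2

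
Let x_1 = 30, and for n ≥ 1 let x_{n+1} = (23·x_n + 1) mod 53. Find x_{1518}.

2

Listing terms: x_1 = 30, x_2 = 2, x_3 = 47, x_4 = 22, x_5 = 30.
The sequence repeats with period 4.
So x_{1518} = x_{1 + ((1518-1) mod 4)} = x_2 = 2.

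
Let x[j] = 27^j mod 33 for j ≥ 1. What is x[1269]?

9

We have x[1] = 27, x[2] = 3, x[3] = 15, x[4] = 9, x[5] = 12, x[6] = 27.
The sequence repeats with period 5.
So x[1269] = x[1 + ((1269-1) mod 5)] = x[4] = 9.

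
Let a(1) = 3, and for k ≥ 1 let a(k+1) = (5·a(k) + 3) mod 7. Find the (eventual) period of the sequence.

We have a(1) = 3; a(2) = 4; a(3) = 2; a(4) = 6; a(5) = 5; a(6) = 0; a(7) = 3.
Since a(7) = a(1) = 3, the sequence is periodic with period 6.

6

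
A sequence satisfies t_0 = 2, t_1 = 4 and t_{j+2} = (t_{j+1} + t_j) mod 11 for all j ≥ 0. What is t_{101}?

t_0 = 2, t_1 = 4, t_2 = 6, t_3 = 10, t_4 = 5, t_5 = 4, t_6 = 9, t_7 = 2, t_8 = 0, t_9 = 2, t_{10} = 2, t_{11} = 4.
Since (t_{10}, t_{11}) = (t_0, t_1) = (2, 4) (two consecutive terms determine the rest), the sequence is periodic with period 10.
So t_{101} = t_{0 + ((101-0) mod 10)} = t_1 = 4.

4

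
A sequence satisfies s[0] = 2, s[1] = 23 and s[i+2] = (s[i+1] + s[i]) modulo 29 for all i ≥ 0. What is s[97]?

s[0] = 2; s[1] = 23; s[2] = 25; s[3] = 19; s[4] = 15; s[5] = 5; s[6] = 20; s[7] = 25; s[8] = 16; s[9] = 12; s[10] = 28; s[11] = 11; s[12] = 10; s[13] = 21; s[14] = 2; s[15] = 23.
Since (s[14], s[15]) = (s[0], s[1]) = (2, 23) (two consecutive terms determine the rest), the sequence is periodic with period 14.
So s[97] = s[0 + ((97-0) mod 14)] = s[13] = 21.

21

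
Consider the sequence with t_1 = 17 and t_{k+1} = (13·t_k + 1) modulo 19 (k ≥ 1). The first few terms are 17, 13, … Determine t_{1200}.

We have t_1 = 17, t_2 = 13, t_3 = 18, t_4 = 7, t_5 = 16, t_6 = 0, t_7 = 1, t_8 = 14, t_9 = 12, t_{10} = 5, t_{11} = 9, t_{12} = 4, t_{13} = 15, t_{14} = 6, t_{15} = 3, t_{16} = 2, t_{17} = 8, t_{18} = 10, t_{19} = 17.
Since t_{19} = t_1 = 17, the sequence is periodic with period 18.
(1200 - 1) mod 18 = 11, so t_{1200} = t_{12} = 4.

4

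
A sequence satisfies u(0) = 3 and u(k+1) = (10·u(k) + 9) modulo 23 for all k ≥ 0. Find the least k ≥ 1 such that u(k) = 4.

21

Listing terms: u(0) = 3,  u(1) = 16,  u(2) = 8,  u(3) = 20,  u(4) = 2,  u(5) = 6,  u(6) = 0,  u(7) = 9,  u(8) = 7,  u(9) = 10,  u(10) = 17,  u(11) = 18,  u(12) = 5,  u(13) = 13,  u(14) = 1,  u(15) = 19,  u(16) = 15,  u(17) = 21,  u(18) = 12,  u(19) = 14,  u(20) = 11,  u(21) = 4,  u(22) = 3.
The sequence repeats with period 22.
The value 4 first appears (with k ≥ 1) at u(21).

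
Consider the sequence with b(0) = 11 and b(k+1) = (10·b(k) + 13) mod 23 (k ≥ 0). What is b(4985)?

14

We have b(0) = 11,  b(1) = 8,  b(2) = 1,  b(3) = 0,  b(4) = 13,  b(5) = 5,  b(6) = 17,  b(7) = 22,  b(8) = 3,  b(9) = 20,  b(10) = 6,  b(11) = 4,  b(12) = 7,  b(13) = 14,  b(14) = 15,  b(15) = 2,  b(16) = 10,  b(17) = 21,  b(18) = 16,  b(19) = 12,  b(20) = 18,  b(21) = 9,  b(22) = 11.
Since b(22) = b(0) = 11, the sequence is periodic with period 22.
(4985 - 0) mod 22 = 13, so b(4985) = b(13) = 14.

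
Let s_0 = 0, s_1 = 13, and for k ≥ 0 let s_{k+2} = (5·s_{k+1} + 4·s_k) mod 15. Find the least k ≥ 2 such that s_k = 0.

4

We have s_0 = 0,  s_1 = 13,  s_2 = 5,  s_3 = 2,  s_4 = 0,  s_5 = 8,  s_6 = 10,  s_7 = 7,  s_8 = 0,  s_9 = 13.
Since (s_8, s_9) = (s_0, s_1) = (0, 13) (two consecutive terms determine the rest), the sequence is periodic with period 8.
The value 0 first appears (with k ≥ 2) at s_4.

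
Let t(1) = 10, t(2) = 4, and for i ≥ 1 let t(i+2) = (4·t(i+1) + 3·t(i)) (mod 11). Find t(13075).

We have t(1) = 10, t(2) = 4, t(3) = 2, t(4) = 9, t(5) = 9, t(6) = 8, t(7) = 4, t(8) = 7, t(9) = 7, t(10) = 5, t(11) = 8, t(12) = 3, t(13) = 3, t(14) = 10, t(15) = 5, t(16) = 6, t(17) = 6, t(18) = 9, t(19) = 10, t(20) = 1, t(21) = 1, t(22) = 7, t(23) = 9, t(24) = 2, t(25) = 2, t(26) = 3, t(27) = 7, t(28) = 4, t(29) = 4, t(30) = 6, t(31) = 3, t(32) = 8, t(33) = 8, t(34) = 1, t(35) = 6, t(36) = 5, t(37) = 5, t(38) = 2, t(39) = 1, t(40) = 10, t(41) = 10, t(42) = 4.
The sequence repeats with period 40.
So t(13075) = t(1 + ((13075-1) mod 40)) = t(35) = 6.

6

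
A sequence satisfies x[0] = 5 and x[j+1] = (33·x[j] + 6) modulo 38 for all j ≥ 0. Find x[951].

11

Computing terms: x[0] = 5,  x[1] = 19,  x[2] = 25,  x[3] = 33,  x[4] = 31,  x[5] = 3,  x[6] = 29,  x[7] = 13,  x[8] = 17,  x[9] = 35,  x[10] = 21,  x[11] = 15,  x[12] = 7,  x[13] = 9,  x[14] = 37,  x[15] = 11,  x[16] = 27,  x[17] = 23,  x[18] = 5.
Since x[18] = x[0] = 5, the sequence is periodic with period 18.
So x[951] = x[0 + ((951-0) mod 18)] = x[15] = 11.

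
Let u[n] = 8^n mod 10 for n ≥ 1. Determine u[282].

We have u[1] = 8,  u[2] = 4,  u[3] = 2,  u[4] = 6,  u[5] = 8.
Since u[5] = u[1] = 8, the sequence is periodic with period 4.
(282 - 1) mod 4 = 1, so u[282] = u[2] = 4.

4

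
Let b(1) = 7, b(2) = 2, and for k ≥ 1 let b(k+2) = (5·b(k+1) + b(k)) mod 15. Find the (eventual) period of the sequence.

8

Listing terms: b(1) = 7,  b(2) = 2,  b(3) = 2,  b(4) = 12,  b(5) = 2,  b(6) = 7,  b(7) = 7,  b(8) = 12,  b(9) = 7,  b(10) = 2.
Since (b(9), b(10)) = (b(1), b(2)) = (7, 2) (two consecutive terms determine the rest), the sequence is periodic with period 8.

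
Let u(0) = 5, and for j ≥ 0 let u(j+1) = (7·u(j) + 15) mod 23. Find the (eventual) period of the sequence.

22

Listing terms: u(0) = 5; u(1) = 4; u(2) = 20; u(3) = 17; u(4) = 19; u(5) = 10; u(6) = 16; u(7) = 12; u(8) = 7; u(9) = 18; u(10) = 3; u(11) = 13; u(12) = 14; u(13) = 21; u(14) = 1; u(15) = 22; u(16) = 8; u(17) = 2; u(18) = 6; u(19) = 11; u(20) = 0; u(21) = 15; u(22) = 5.
The sequence repeats with period 22.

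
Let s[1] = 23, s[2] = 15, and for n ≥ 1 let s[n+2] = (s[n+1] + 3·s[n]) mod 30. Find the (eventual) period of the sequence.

24

Listing terms: s[1] = 23,  s[2] = 15,  s[3] = 24,  s[4] = 9,  s[5] = 21,  s[6] = 18,  s[7] = 21,  s[8] = 15,  s[9] = 18,  s[10] = 3,  s[11] = 27,  s[12] = 6,  s[13] = 27,  s[14] = 15,  s[15] = 6,  s[16] = 21,  s[17] = 9,  s[18] = 12,  s[19] = 9,  s[20] = 15,  s[21] = 12,  s[22] = 27,  s[23] = 3,  s[24] = 24,  s[25] = 3,  s[26] = 15,  s[27] = 24.
Since (s[26], s[27]) = (s[2], s[3]) = (15, 24) (two consecutive terms determine the rest), the sequence is eventually periodic: after a pre-period of length 1 it cycles with period 24.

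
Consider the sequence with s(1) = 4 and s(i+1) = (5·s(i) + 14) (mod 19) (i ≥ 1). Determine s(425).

15

Listing terms: s(1) = 4,  s(2) = 15,  s(3) = 13,  s(4) = 3,  s(5) = 10,  s(6) = 7,  s(7) = 11,  s(8) = 12,  s(9) = 17,  s(10) = 4.
The sequence repeats with period 9.
So s(425) = s(1 + ((425-1) mod 9)) = s(2) = 15.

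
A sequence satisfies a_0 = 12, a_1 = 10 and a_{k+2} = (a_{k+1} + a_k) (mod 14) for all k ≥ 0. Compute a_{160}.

12

Computing terms: a_0 = 12; a_1 = 10; a_2 = 8; a_3 = 4; a_4 = 12; a_5 = 2; a_6 = 0; a_7 = 2; a_8 = 2; a_9 = 4; a_{10} = 6; a_{11} = 10; a_{12} = 2; a_{13} = 12; a_{14} = 0; a_{15} = 12; a_{16} = 12; a_{17} = 10.
The sequence repeats with period 16.
So a_{160} = a_{0 + ((160-0) mod 16)} = a_0 = 12.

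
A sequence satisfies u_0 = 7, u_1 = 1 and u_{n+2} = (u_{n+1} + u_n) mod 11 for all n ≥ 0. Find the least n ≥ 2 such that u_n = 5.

9

We have u_0 = 7; u_1 = 1; u_2 = 8; u_3 = 9; u_4 = 6; u_5 = 4; u_6 = 10; u_7 = 3; u_8 = 2; u_9 = 5; u_{10} = 7; u_{11} = 1.
The sequence repeats with period 10.
The value 5 first appears (with n ≥ 2) at u_9.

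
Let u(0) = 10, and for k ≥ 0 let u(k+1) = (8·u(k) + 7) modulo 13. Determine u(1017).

u(0) = 10, u(1) = 9, u(2) = 1, u(3) = 2, u(4) = 10.
Since u(4) = u(0) = 10, the sequence is periodic with period 4.
So u(1017) = u(0 + ((1017-0) mod 4)) = u(1) = 9.

9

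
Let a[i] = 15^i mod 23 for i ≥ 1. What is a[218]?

9

Listing terms: a[1] = 15,  a[2] = 18,  a[3] = 17,  a[4] = 2,  a[5] = 7,  a[6] = 13,  a[7] = 11,  a[8] = 4,  a[9] = 14,  a[10] = 3,  a[11] = 22,  a[12] = 8,  a[13] = 5,  a[14] = 6,  a[15] = 21,  a[16] = 16,  a[17] = 10,  a[18] = 12,  a[19] = 19,  a[20] = 9,  a[21] = 20,  a[22] = 1,  a[23] = 15.
The sequence repeats with period 22.
(218 - 1) mod 22 = 19, so a[218] = a[20] = 9.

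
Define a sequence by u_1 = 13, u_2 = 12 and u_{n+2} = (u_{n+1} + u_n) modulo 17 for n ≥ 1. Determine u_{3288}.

15

We have u_1 = 13,  u_2 = 12,  u_3 = 8,  u_4 = 3,  u_5 = 11,  u_6 = 14,  u_7 = 8,  u_8 = 5,  u_9 = 13,  u_{10} = 1,  u_{11} = 14,  u_{12} = 15,  u_{13} = 12,  u_{14} = 10,  u_{15} = 5,  u_{16} = 15,  u_{17} = 3,  u_{18} = 1,  u_{19} = 4,  u_{20} = 5,  u_{21} = 9,  u_{22} = 14,  u_{23} = 6,  u_{24} = 3,  u_{25} = 9,  u_{26} = 12,  u_{27} = 4,  u_{28} = 16,  u_{29} = 3,  u_{30} = 2,  u_{31} = 5,  u_{32} = 7,  u_{33} = 12,  u_{34} = 2,  u_{35} = 14,  u_{36} = 16,  u_{37} = 13,  u_{38} = 12.
The sequence repeats with period 36.
So u_{3288} = u_{1 + ((3288-1) mod 36)} = u_{12} = 15.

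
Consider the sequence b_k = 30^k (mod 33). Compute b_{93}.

b_1 = 30; b_2 = 9; b_3 = 6; b_4 = 15; b_5 = 21; b_6 = 3; b_7 = 24; b_8 = 27; b_9 = 18; b_{10} = 12; b_{11} = 30.
The sequence repeats with period 10.
(93 - 1) mod 10 = 2, so b_{93} = b_3 = 6.

6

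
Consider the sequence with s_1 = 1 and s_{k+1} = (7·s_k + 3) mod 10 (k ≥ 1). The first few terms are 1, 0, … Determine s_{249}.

1

s_1 = 1,  s_2 = 0,  s_3 = 3,  s_4 = 4,  s_5 = 1.
Since s_5 = s_1 = 1, the sequence is periodic with period 4.
So s_{249} = s_{1 + ((249-1) mod 4)} = s_1 = 1.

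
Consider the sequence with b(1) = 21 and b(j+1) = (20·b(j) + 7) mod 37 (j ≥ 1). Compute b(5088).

b(1) = 21,  b(2) = 20,  b(3) = 0,  b(4) = 7,  b(5) = 36,  b(6) = 24,  b(7) = 6,  b(8) = 16,  b(9) = 31,  b(10) = 35,  b(11) = 4,  b(12) = 13,  b(13) = 8,  b(14) = 19,  b(15) = 17,  b(16) = 14,  b(17) = 28,  b(18) = 12,  b(19) = 25,  b(20) = 26,  b(21) = 9,  b(22) = 2,  b(23) = 10,  b(24) = 22,  b(25) = 3,  b(26) = 30,  b(27) = 15,  b(28) = 11,  b(29) = 5,  b(30) = 33,  b(31) = 1,  b(32) = 27,  b(33) = 29,  b(34) = 32,  b(35) = 18,  b(36) = 34,  b(37) = 21.
The sequence repeats with period 36.
So b(5088) = b(1 + ((5088-1) mod 36)) = b(12) = 13.

13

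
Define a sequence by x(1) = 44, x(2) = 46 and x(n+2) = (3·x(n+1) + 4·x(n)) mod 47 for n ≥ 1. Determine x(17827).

Listing terms: x(1) = 44; x(2) = 46; x(3) = 32; x(4) = 45; x(5) = 28; x(6) = 29; x(7) = 11; x(8) = 8; x(9) = 21; x(10) = 1; x(11) = 40; x(12) = 30; x(13) = 15; x(14) = 24; x(15) = 38; x(16) = 22; x(17) = 30; x(18) = 37; x(19) = 43; x(20) = 42; x(21) = 16; x(22) = 28; x(23) = 7; x(24) = 39; x(25) = 4; x(26) = 27; x(27) = 3; x(28) = 23; x(29) = 34; x(30) = 6; x(31) = 13; x(32) = 16; x(33) = 6; x(34) = 35; x(35) = 35; x(36) = 10; x(37) = 29; x(38) = 33; x(39) = 27; x(40) = 25; x(41) = 42; x(42) = 38; x(43) = 0; x(44) = 11; x(45) = 33; x(46) = 2; x(47) = 44; x(48) = 46.
The sequence repeats with period 46.
So x(17827) = x(1 + ((17827-1) mod 46)) = x(25) = 4.

4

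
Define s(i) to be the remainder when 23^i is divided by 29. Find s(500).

16

Computing terms: s(1) = 23; s(2) = 7; s(3) = 16; s(4) = 20; s(5) = 25; s(6) = 24; s(7) = 1; s(8) = 23.
Since s(8) = s(1) = 23, the sequence is periodic with period 7.
(500 - 1) mod 7 = 2, so s(500) = s(3) = 16.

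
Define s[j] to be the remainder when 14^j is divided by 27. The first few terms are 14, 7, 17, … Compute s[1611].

s[1] = 14,  s[2] = 7,  s[3] = 17,  s[4] = 22,  s[5] = 11,  s[6] = 19,  s[7] = 23,  s[8] = 25,  s[9] = 26,  s[10] = 13,  s[11] = 20,  s[12] = 10,  s[13] = 5,  s[14] = 16,  s[15] = 8,  s[16] = 4,  s[17] = 2,  s[18] = 1,  s[19] = 14.
The sequence repeats with period 18.
(1611 - 1) mod 18 = 8, so s[1611] = s[9] = 26.

26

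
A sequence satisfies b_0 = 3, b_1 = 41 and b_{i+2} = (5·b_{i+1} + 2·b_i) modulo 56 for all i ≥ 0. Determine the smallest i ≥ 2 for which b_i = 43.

Computing terms: b_0 = 3, b_1 = 41, b_2 = 43, b_3 = 17, b_4 = 3, b_5 = 49, b_6 = 27, b_7 = 9, b_8 = 43, b_9 = 9, b_{10} = 19, b_{11} = 1, b_{12} = 43, b_{13} = 49, b_{14} = 51, b_{15} = 17, b_{16} = 19, b_{17} = 17, b_{18} = 11, b_{19} = 33, b_{20} = 19, b_{21} = 49, b_{22} = 3, b_{23} = 1, b_{24} = 11, b_{25} = 1, b_{26} = 27, b_{27} = 25, b_{28} = 11, b_{29} = 49, b_{30} = 43, b_{31} = 33, b_{32} = 27, b_{33} = 33, b_{34} = 51, b_{35} = 41, b_{36} = 27, b_{37} = 49, b_{38} = 19, b_{39} = 25, b_{40} = 51, b_{41} = 25, b_{42} = 3, b_{43} = 9, b_{44} = 51, b_{45} = 49, b_{46} = 11, b_{47} = 41, b_{48} = 3, b_{49} = 41.
Since (b_{48}, b_{49}) = (b_0, b_1) = (3, 41) (two consecutive terms determine the rest), the sequence is periodic with period 48.
The value 43 first appears (with i ≥ 2) at b_2.

2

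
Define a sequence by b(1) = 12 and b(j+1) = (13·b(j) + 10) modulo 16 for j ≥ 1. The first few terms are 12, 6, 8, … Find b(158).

14

We have b(1) = 12, b(2) = 6, b(3) = 8, b(4) = 2, b(5) = 4, b(6) = 14, b(7) = 0, b(8) = 10, b(9) = 12.
Since b(9) = b(1) = 12, the sequence is periodic with period 8.
So b(158) = b(1 + ((158-1) mod 8)) = b(6) = 14.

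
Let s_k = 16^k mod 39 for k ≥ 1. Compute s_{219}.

We have s_1 = 16; s_2 = 22; s_3 = 1; s_4 = 16.
Since s_4 = s_1 = 16, the sequence is periodic with period 3.
So s_{219} = s_{1 + ((219-1) mod 3)} = s_3 = 1.

1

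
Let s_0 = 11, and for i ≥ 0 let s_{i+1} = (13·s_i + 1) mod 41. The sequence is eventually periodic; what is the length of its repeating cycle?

40

Listing terms: s_0 = 11,  s_1 = 21,  s_2 = 28,  s_3 = 37,  s_4 = 31,  s_5 = 35,  s_6 = 5,  s_7 = 25,  s_8 = 39,  s_9 = 16,  s_{10} = 4,  s_{11} = 12,  s_{12} = 34,  s_{13} = 33,  s_{14} = 20,  s_{15} = 15,  s_{16} = 32,  s_{17} = 7,  s_{18} = 10,  s_{19} = 8,  s_{20} = 23,  s_{21} = 13,  s_{22} = 6,  s_{23} = 38,  s_{24} = 3,  s_{25} = 40,  s_{26} = 29,  s_{27} = 9,  s_{28} = 36,  s_{29} = 18,  s_{30} = 30,  s_{31} = 22,  s_{32} = 0,  s_{33} = 1,  s_{34} = 14,  s_{35} = 19,  s_{36} = 2,  s_{37} = 27,  s_{38} = 24,  s_{39} = 26,  s_{40} = 11.
Since s_{40} = s_0 = 11, the sequence is periodic with period 40.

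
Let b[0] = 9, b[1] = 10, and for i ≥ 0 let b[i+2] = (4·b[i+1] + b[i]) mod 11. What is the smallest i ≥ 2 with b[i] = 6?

7

b[0] = 9,  b[1] = 10,  b[2] = 5,  b[3] = 8,  b[4] = 4,  b[5] = 2,  b[6] = 1,  b[7] = 6,  b[8] = 3,  b[9] = 7,  b[10] = 9,  b[11] = 10.
Since (b[10], b[11]) = (b[0], b[1]) = (9, 10) (two consecutive terms determine the rest), the sequence is periodic with period 10.
The value 6 first appears (with i ≥ 2) at b[7].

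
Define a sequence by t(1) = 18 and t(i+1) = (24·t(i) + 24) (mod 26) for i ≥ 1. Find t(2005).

18

t(1) = 18,  t(2) = 14,  t(3) = 22,  t(4) = 6,  t(5) = 12,  t(6) = 0,  t(7) = 24,  t(8) = 2,  t(9) = 20,  t(10) = 10,  t(11) = 4,  t(12) = 16,  t(13) = 18.
Since t(13) = t(1) = 18, the sequence is periodic with period 12.
(2005 - 1) mod 12 = 0, so t(2005) = t(1) = 18.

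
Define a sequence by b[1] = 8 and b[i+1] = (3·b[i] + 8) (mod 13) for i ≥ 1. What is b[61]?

b[1] = 8, b[2] = 6, b[3] = 0, b[4] = 8.
The sequence repeats with period 3.
So b[61] = b[1 + ((61-1) mod 3)] = b[1] = 8.

8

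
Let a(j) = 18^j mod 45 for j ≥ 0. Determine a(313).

a(0) = 1,  a(1) = 18,  a(2) = 9,  a(3) = 27,  a(4) = 36,  a(5) = 18.
Since a(5) = a(1) = 18, the sequence is eventually periodic: after a pre-period of length 1 it cycles with period 4.
For j ≥ 1, a(j) depends only on (j - 1) mod 4. (313 - 1) mod 4 = 0, so a(313) = a(1) = 18.

18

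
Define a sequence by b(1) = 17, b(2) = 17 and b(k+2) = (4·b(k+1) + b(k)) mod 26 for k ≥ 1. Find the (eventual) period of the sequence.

We have b(1) = 17; b(2) = 17; b(3) = 7; b(4) = 19; b(5) = 5; b(6) = 13; b(7) = 5; b(8) = 7; b(9) = 7; b(10) = 9; b(11) = 17; b(12) = 25; b(13) = 13; b(14) = 25; b(15) = 9; b(16) = 9; b(17) = 19; b(18) = 7; b(19) = 21; b(20) = 13; b(21) = 21; b(22) = 19; b(23) = 19; b(24) = 17; b(25) = 9; b(26) = 1; b(27) = 13; b(28) = 1; b(29) = 17; b(30) = 17.
The sequence repeats with period 28.

28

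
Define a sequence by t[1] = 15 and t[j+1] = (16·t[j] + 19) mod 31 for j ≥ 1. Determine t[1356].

15

We have t[1] = 15,  t[2] = 11,  t[3] = 9,  t[4] = 8,  t[5] = 23,  t[6] = 15.
Since t[6] = t[1] = 15, the sequence is periodic with period 5.
So t[1356] = t[1 + ((1356-1) mod 5)] = t[1] = 15.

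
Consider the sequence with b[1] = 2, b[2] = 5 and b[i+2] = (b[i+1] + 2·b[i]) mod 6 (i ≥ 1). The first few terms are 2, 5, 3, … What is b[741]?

Computing terms: b[1] = 2, b[2] = 5, b[3] = 3, b[4] = 1, b[5] = 1, b[6] = 3, b[7] = 5, b[8] = 5, b[9] = 3.
Since (b[8], b[9]) = (b[2], b[3]) = (5, 3) (two consecutive terms determine the rest), the sequence is eventually periodic: after a pre-period of length 1 it cycles with period 6.
For i ≥ 2, b[i] depends only on (i - 2) mod 6. (741 - 2) mod 6 = 1, so b[741] = b[3] = 3.

3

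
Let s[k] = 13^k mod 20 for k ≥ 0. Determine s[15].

We have s[0] = 1, s[1] = 13, s[2] = 9, s[3] = 17, s[4] = 1.
Since s[4] = s[0] = 1, the sequence is periodic with period 4.
So s[15] = s[0 + ((15-0) mod 4)] = s[3] = 17.

17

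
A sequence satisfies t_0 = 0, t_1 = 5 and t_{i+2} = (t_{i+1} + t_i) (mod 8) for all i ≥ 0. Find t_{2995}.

t_0 = 0, t_1 = 5, t_2 = 5, t_3 = 2, t_4 = 7, t_5 = 1, t_6 = 0, t_7 = 1, t_8 = 1, t_9 = 2, t_{10} = 3, t_{11} = 5, t_{12} = 0, t_{13} = 5.
The sequence repeats with period 12.
(2995 - 0) mod 12 = 7, so t_{2995} = t_7 = 1.

1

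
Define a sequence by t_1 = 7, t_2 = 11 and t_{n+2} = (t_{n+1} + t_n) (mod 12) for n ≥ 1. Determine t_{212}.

Listing terms: t_1 = 7, t_2 = 11, t_3 = 6, t_4 = 5, t_5 = 11, t_6 = 4, t_7 = 3, t_8 = 7, t_9 = 10, t_{10} = 5, t_{11} = 3, t_{12} = 8, t_{13} = 11, t_{14} = 7, t_{15} = 6, t_{16} = 1, t_{17} = 7, t_{18} = 8, t_{19} = 3, t_{20} = 11, t_{21} = 2, t_{22} = 1, t_{23} = 3, t_{24} = 4, t_{25} = 7, t_{26} = 11.
The sequence repeats with period 24.
So t_{212} = t_{1 + ((212-1) mod 24)} = t_{20} = 11.

11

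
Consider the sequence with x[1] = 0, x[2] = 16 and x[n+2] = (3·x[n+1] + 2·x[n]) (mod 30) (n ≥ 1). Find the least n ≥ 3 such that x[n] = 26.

We have x[1] = 0,  x[2] = 16,  x[3] = 18,  x[4] = 26,  x[5] = 24,  x[6] = 4,  x[7] = 0,  x[8] = 8,  x[9] = 24,  x[10] = 28,  x[11] = 12,  x[12] = 2,  x[13] = 0,  x[14] = 4,  x[15] = 12,  x[16] = 14,  x[17] = 6,  x[18] = 16,  x[19] = 0,  x[20] = 2,  x[21] = 6,  x[22] = 22,  x[23] = 18,  x[24] = 8,  x[25] = 0,  x[26] = 16.
Since (x[25], x[26]) = (x[1], x[2]) = (0, 16) (two consecutive terms determine the rest), the sequence is periodic with period 24.
The value 26 first appears (with n ≥ 3) at x[4].

4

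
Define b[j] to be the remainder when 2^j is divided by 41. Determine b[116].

18

We have b[0] = 1,  b[1] = 2,  b[2] = 4,  b[3] = 8,  b[4] = 16,  b[5] = 32,  b[6] = 23,  b[7] = 5,  b[8] = 10,  b[9] = 20,  b[10] = 40,  b[11] = 39,  b[12] = 37,  b[13] = 33,  b[14] = 25,  b[15] = 9,  b[16] = 18,  b[17] = 36,  b[18] = 31,  b[19] = 21,  b[20] = 1.
The sequence repeats with period 20.
So b[116] = b[0 + ((116-0) mod 20)] = b[16] = 18.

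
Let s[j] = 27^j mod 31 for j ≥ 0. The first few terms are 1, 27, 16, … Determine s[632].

s[0] = 1,  s[1] = 27,  s[2] = 16,  s[3] = 29,  s[4] = 8,  s[5] = 30,  s[6] = 4,  s[7] = 15,  s[8] = 2,  s[9] = 23,  s[10] = 1.
The sequence repeats with period 10.
So s[632] = s[0 + ((632-0) mod 10)] = s[2] = 16.

16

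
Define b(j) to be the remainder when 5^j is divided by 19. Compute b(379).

5

b(0) = 1, b(1) = 5, b(2) = 6, b(3) = 11, b(4) = 17, b(5) = 9, b(6) = 7, b(7) = 16, b(8) = 4, b(9) = 1.
Since b(9) = b(0) = 1, the sequence is periodic with period 9.
So b(379) = b(0 + ((379-0) mod 9)) = b(1) = 5.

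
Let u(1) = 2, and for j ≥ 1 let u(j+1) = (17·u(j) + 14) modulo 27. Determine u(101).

11

Computing terms: u(1) = 2, u(2) = 21, u(3) = 20, u(4) = 3, u(5) = 11, u(6) = 12, u(7) = 2.
Since u(7) = u(1) = 2, the sequence is periodic with period 6.
So u(101) = u(1 + ((101-1) mod 6)) = u(5) = 11.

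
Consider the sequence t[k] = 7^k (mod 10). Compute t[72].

1

t[0] = 1, t[1] = 7, t[2] = 9, t[3] = 3, t[4] = 1.
Since t[4] = t[0] = 1, the sequence is periodic with period 4.
So t[72] = t[0 + ((72-0) mod 4)] = t[0] = 1.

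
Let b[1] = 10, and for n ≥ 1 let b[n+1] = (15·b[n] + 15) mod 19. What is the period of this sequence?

We have b[1] = 10,  b[2] = 13,  b[3] = 1,  b[4] = 11,  b[5] = 9,  b[6] = 17,  b[7] = 4,  b[8] = 18,  b[9] = 0,  b[10] = 15,  b[11] = 12,  b[12] = 5,  b[13] = 14,  b[14] = 16,  b[15] = 8,  b[16] = 2,  b[17] = 7,  b[18] = 6,  b[19] = 10.
The sequence repeats with period 18.

18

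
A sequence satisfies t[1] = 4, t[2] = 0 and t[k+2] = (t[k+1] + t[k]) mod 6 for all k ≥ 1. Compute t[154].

0

Computing terms: t[1] = 4,  t[2] = 0,  t[3] = 4,  t[4] = 4,  t[5] = 2,  t[6] = 0,  t[7] = 2,  t[8] = 2,  t[9] = 4,  t[10] = 0.
The sequence repeats with period 8.
(154 - 1) mod 8 = 1, so t[154] = t[2] = 0.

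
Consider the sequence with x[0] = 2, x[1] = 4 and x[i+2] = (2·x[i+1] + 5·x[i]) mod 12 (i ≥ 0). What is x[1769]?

0

Computing terms: x[0] = 2,  x[1] = 4,  x[2] = 6,  x[3] = 8,  x[4] = 10,  x[5] = 0,  x[6] = 2,  x[7] = 4.
Since (x[6], x[7]) = (x[0], x[1]) = (2, 4) (two consecutive terms determine the rest), the sequence is periodic with period 6.
So x[1769] = x[0 + ((1769-0) mod 6)] = x[5] = 0.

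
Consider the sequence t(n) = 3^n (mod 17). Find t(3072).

1

Computing terms: t(1) = 3; t(2) = 9; t(3) = 10; t(4) = 13; t(5) = 5; t(6) = 15; t(7) = 11; t(8) = 16; t(9) = 14; t(10) = 8; t(11) = 7; t(12) = 4; t(13) = 12; t(14) = 2; t(15) = 6; t(16) = 1; t(17) = 3.
The sequence repeats with period 16.
So t(3072) = t(1 + ((3072-1) mod 16)) = t(16) = 1.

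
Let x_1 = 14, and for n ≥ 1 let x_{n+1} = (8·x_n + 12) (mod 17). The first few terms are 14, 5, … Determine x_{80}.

13

Listing terms: x_1 = 14, x_2 = 5, x_3 = 1, x_4 = 3, x_5 = 2, x_6 = 11, x_7 = 15, x_8 = 13, x_9 = 14.
The sequence repeats with period 8.
So x_{80} = x_{1 + ((80-1) mod 8)} = x_8 = 13.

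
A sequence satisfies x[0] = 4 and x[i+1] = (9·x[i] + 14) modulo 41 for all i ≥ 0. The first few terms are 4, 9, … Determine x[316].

4

We have x[0] = 4,  x[1] = 9,  x[2] = 13,  x[3] = 8,  x[4] = 4.
Since x[4] = x[0] = 4, the sequence is periodic with period 4.
(316 - 0) mod 4 = 0, so x[316] = x[0] = 4.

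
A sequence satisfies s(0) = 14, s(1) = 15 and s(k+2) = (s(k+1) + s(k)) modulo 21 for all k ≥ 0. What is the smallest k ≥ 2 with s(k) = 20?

Computing terms: s(0) = 14; s(1) = 15; s(2) = 8; s(3) = 2; s(4) = 10; s(5) = 12; s(6) = 1; s(7) = 13; s(8) = 14; s(9) = 6; s(10) = 20; s(11) = 5; s(12) = 4; s(13) = 9; s(14) = 13; s(15) = 1; s(16) = 14; s(17) = 15.
Since (s(16), s(17)) = (s(0), s(1)) = (14, 15) (two consecutive terms determine the rest), the sequence is periodic with period 16.
The value 20 first appears (with k ≥ 2) at s(10).

10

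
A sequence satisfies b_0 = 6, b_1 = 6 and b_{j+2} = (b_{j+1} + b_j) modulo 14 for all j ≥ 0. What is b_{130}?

We have b_0 = 6,  b_1 = 6,  b_2 = 12,  b_3 = 4,  b_4 = 2,  b_5 = 6,  b_6 = 8,  b_7 = 0,  b_8 = 8,  b_9 = 8,  b_{10} = 2,  b_{11} = 10,  b_{12} = 12,  b_{13} = 8,  b_{14} = 6,  b_{15} = 0,  b_{16} = 6,  b_{17} = 6.
The sequence repeats with period 16.
So b_{130} = b_{0 + ((130-0) mod 16)} = b_2 = 12.

12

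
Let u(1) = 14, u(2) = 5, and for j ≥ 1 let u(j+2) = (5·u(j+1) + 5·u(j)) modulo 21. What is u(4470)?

We have u(1) = 14,  u(2) = 5,  u(3) = 11,  u(4) = 17,  u(5) = 14,  u(6) = 8,  u(7) = 5,  u(8) = 2,  u(9) = 14,  u(10) = 17,  u(11) = 8,  u(12) = 20,  u(13) = 14,  u(14) = 2,  u(15) = 17,  u(16) = 11,  u(17) = 14,  u(18) = 20,  u(19) = 2,  u(20) = 5,  u(21) = 14,  u(22) = 11,  u(23) = 20,  u(24) = 8,  u(25) = 14,  u(26) = 5.
Since (u(25), u(26)) = (u(1), u(2)) = (14, 5) (two consecutive terms determine the rest), the sequence is periodic with period 24.
(4470 - 1) mod 24 = 5, so u(4470) = u(6) = 8.

8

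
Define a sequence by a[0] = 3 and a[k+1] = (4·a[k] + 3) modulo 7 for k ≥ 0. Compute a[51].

3

Listing terms: a[0] = 3, a[1] = 1, a[2] = 0, a[3] = 3.
Since a[3] = a[0] = 3, the sequence is periodic with period 3.
(51 - 0) mod 3 = 0, so a[51] = a[0] = 3.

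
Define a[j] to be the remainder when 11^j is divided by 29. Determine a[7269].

3

Listing terms: a[0] = 1,  a[1] = 11,  a[2] = 5,  a[3] = 26,  a[4] = 25,  a[5] = 14,  a[6] = 9,  a[7] = 12,  a[8] = 16,  a[9] = 2,  a[10] = 22,  a[11] = 10,  a[12] = 23,  a[13] = 21,  a[14] = 28,  a[15] = 18,  a[16] = 24,  a[17] = 3,  a[18] = 4,  a[19] = 15,  a[20] = 20,  a[21] = 17,  a[22] = 13,  a[23] = 27,  a[24] = 7,  a[25] = 19,  a[26] = 6,  a[27] = 8,  a[28] = 1.
The sequence repeats with period 28.
So a[7269] = a[0 + ((7269-0) mod 28)] = a[17] = 3.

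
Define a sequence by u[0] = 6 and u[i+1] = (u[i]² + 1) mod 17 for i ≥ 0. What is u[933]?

Listing terms: u[0] = 6,  u[1] = 3,  u[2] = 10,  u[3] = 16,  u[4] = 2,  u[5] = 5,  u[6] = 9,  u[7] = 14,  u[8] = 10.
Since u[8] = u[2] = 10, the sequence is eventually periodic: after a pre-period of length 2 it cycles with period 6.
For i ≥ 2, u[i] depends only on (i - 2) mod 6. (933 - 2) mod 6 = 1, so u[933] = u[3] = 16.

16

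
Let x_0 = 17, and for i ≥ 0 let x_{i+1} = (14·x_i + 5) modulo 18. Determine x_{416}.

x_0 = 17,  x_1 = 9,  x_2 = 5,  x_3 = 3,  x_4 = 11,  x_5 = 15,  x_6 = 17.
Since x_6 = x_0 = 17, the sequence is periodic with period 6.
(416 - 0) mod 6 = 2, so x_{416} = x_2 = 5.

5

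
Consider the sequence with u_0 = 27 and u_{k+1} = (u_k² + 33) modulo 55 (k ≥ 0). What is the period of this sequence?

4

u_0 = 27, u_1 = 47, u_2 = 42, u_3 = 37, u_4 = 27.
The sequence repeats with period 4.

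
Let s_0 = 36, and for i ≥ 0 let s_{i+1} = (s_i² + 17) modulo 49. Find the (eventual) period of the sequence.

3

Listing terms: s_0 = 36; s_1 = 39; s_2 = 19; s_3 = 35; s_4 = 17; s_5 = 12; s_6 = 14; s_7 = 17.
Since s_7 = s_4 = 17, the sequence is eventually periodic: after a pre-period of length 4 it cycles with period 3.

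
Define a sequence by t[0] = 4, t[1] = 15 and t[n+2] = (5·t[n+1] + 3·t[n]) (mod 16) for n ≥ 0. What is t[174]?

12

Computing terms: t[0] = 4,  t[1] = 15,  t[2] = 7,  t[3] = 0,  t[4] = 5,  t[5] = 9,  t[6] = 12,  t[7] = 7,  t[8] = 7,  t[9] = 8,  t[10] = 13,  t[11] = 9,  t[12] = 4,  t[13] = 15.
The sequence repeats with period 12.
(174 - 0) mod 12 = 6, so t[174] = t[6] = 12.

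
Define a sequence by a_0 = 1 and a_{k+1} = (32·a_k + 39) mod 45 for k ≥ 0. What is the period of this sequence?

6

Listing terms: a_0 = 1; a_1 = 26; a_2 = 16; a_3 = 11; a_4 = 31; a_5 = 41; a_6 = 1.
Since a_6 = a_0 = 1, the sequence is periodic with period 6.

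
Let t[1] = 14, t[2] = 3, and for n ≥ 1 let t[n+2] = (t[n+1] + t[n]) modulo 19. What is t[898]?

Computing terms: t[1] = 14,  t[2] = 3,  t[3] = 17,  t[4] = 1,  t[5] = 18,  t[6] = 0,  t[7] = 18,  t[8] = 18,  t[9] = 17,  t[10] = 16,  t[11] = 14,  t[12] = 11,  t[13] = 6,  t[14] = 17,  t[15] = 4,  t[16] = 2,  t[17] = 6,  t[18] = 8,  t[19] = 14,  t[20] = 3.
Since (t[19], t[20]) = (t[1], t[2]) = (14, 3) (two consecutive terms determine the rest), the sequence is periodic with period 18.
So t[898] = t[1 + ((898-1) mod 18)] = t[16] = 2.

2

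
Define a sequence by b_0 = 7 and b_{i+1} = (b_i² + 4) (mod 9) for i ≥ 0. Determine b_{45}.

2

Listing terms: b_0 = 7,  b_1 = 8,  b_2 = 5,  b_3 = 2,  b_4 = 8.
Since b_4 = b_1 = 8, the sequence is eventually periodic: after a pre-period of length 1 it cycles with period 3.
For i ≥ 1, b_i depends only on (i - 1) mod 3. (45 - 1) mod 3 = 2, so b_{45} = b_3 = 2.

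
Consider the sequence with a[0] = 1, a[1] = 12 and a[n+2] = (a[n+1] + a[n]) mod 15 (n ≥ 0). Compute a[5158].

5

a[0] = 1; a[1] = 12; a[2] = 13; a[3] = 10; a[4] = 8; a[5] = 3; a[6] = 11; a[7] = 14; a[8] = 10; a[9] = 9; a[10] = 4; a[11] = 13; a[12] = 2; a[13] = 0; a[14] = 2; a[15] = 2; a[16] = 4; a[17] = 6; a[18] = 10; a[19] = 1; a[20] = 11; a[21] = 12; a[22] = 8; a[23] = 5; a[24] = 13; a[25] = 3; a[26] = 1; a[27] = 4; a[28] = 5; a[29] = 9; a[30] = 14; a[31] = 8; a[32] = 7; a[33] = 0; a[34] = 7; a[35] = 7; a[36] = 14; a[37] = 6; a[38] = 5; a[39] = 11; a[40] = 1; a[41] = 12.
Since (a[40], a[41]) = (a[0], a[1]) = (1, 12) (two consecutive terms determine the rest), the sequence is periodic with period 40.
(5158 - 0) mod 40 = 38, so a[5158] = a[38] = 5.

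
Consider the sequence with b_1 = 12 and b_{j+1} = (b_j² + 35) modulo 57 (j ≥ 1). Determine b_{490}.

We have b_1 = 12; b_2 = 8; b_3 = 42; b_4 = 32; b_5 = 33; b_6 = 41; b_7 = 6; b_8 = 14; b_9 = 3; b_{10} = 44; b_{11} = 33.
Since b_{11} = b_5 = 33, the sequence is eventually periodic: after a pre-period of length 4 it cycles with period 6.
For j ≥ 5, b_j depends only on (j - 5) mod 6. (490 - 5) mod 6 = 5, so b_{490} = b_{10} = 44.

44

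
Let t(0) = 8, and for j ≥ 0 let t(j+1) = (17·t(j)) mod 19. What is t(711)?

8

We have t(0) = 8; t(1) = 3; t(2) = 13; t(3) = 12; t(4) = 14; t(5) = 10; t(6) = 18; t(7) = 2; t(8) = 15; t(9) = 8.
Since t(9) = t(0) = 8, the sequence is periodic with period 9.
(711 - 0) mod 9 = 0, so t(711) = t(0) = 8.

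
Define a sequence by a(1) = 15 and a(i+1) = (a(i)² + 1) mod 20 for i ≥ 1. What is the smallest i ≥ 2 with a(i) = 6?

a(1) = 15,  a(2) = 6,  a(3) = 17,  a(4) = 10,  a(5) = 1,  a(6) = 2,  a(7) = 5,  a(8) = 6.
Since a(8) = a(2) = 6, the sequence is eventually periodic: after a pre-period of length 1 it cycles with period 6.
The value 6 first appears (with i ≥ 2) at a(2).

2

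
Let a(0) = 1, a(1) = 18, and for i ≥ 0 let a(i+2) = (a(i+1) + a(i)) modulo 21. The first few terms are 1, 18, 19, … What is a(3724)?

14

We have a(0) = 1; a(1) = 18; a(2) = 19; a(3) = 16; a(4) = 14; a(5) = 9; a(6) = 2; a(7) = 11; a(8) = 13; a(9) = 3; a(10) = 16; a(11) = 19; a(12) = 14; a(13) = 12; a(14) = 5; a(15) = 17; a(16) = 1; a(17) = 18.
Since (a(16), a(17)) = (a(0), a(1)) = (1, 18) (two consecutive terms determine the rest), the sequence is periodic with period 16.
(3724 - 0) mod 16 = 12, so a(3724) = a(12) = 14.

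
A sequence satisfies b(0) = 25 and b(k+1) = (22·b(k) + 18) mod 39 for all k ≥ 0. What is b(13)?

We have b(0) = 25,  b(1) = 22,  b(2) = 34,  b(3) = 25.
The sequence repeats with period 3.
(13 - 0) mod 3 = 1, so b(13) = b(1) = 22.

22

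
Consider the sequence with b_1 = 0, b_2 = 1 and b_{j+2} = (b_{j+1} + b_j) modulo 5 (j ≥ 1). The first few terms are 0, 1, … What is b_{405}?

3

Listing terms: b_1 = 0; b_2 = 1; b_3 = 1; b_4 = 2; b_5 = 3; b_6 = 0; b_7 = 3; b_8 = 3; b_9 = 1; b_{10} = 4; b_{11} = 0; b_{12} = 4; b_{13} = 4; b_{14} = 3; b_{15} = 2; b_{16} = 0; b_{17} = 2; b_{18} = 2; b_{19} = 4; b_{20} = 1; b_{21} = 0; b_{22} = 1.
The sequence repeats with period 20.
So b_{405} = b_{1 + ((405-1) mod 20)} = b_5 = 3.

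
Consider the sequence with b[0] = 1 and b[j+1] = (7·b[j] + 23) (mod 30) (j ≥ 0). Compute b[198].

13

We have b[0] = 1,  b[1] = 0,  b[2] = 23,  b[3] = 4,  b[4] = 21,  b[5] = 20,  b[6] = 13,  b[7] = 24,  b[8] = 11,  b[9] = 10,  b[10] = 3,  b[11] = 14,  b[12] = 1.
Since b[12] = b[0] = 1, the sequence is periodic with period 12.
(198 - 0) mod 12 = 6, so b[198] = b[6] = 13.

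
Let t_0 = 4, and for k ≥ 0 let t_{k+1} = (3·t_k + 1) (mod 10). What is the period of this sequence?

t_0 = 4, t_1 = 3, t_2 = 0, t_3 = 1, t_4 = 4.
The sequence repeats with period 4.

4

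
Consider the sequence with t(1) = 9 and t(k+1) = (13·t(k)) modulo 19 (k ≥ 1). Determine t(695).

Listing terms: t(1) = 9; t(2) = 3; t(3) = 1; t(4) = 13; t(5) = 17; t(6) = 12; t(7) = 4; t(8) = 14; t(9) = 11; t(10) = 10; t(11) = 16; t(12) = 18; t(13) = 6; t(14) = 2; t(15) = 7; t(16) = 15; t(17) = 5; t(18) = 8; t(19) = 9.
The sequence repeats with period 18.
So t(695) = t(1 + ((695-1) mod 18)) = t(11) = 16.

16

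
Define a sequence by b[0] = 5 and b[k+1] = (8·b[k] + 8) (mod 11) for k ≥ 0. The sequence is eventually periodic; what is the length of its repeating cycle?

We have b[0] = 5,  b[1] = 4,  b[2] = 7,  b[3] = 9,  b[4] = 3,  b[5] = 10,  b[6] = 0,  b[7] = 8,  b[8] = 6,  b[9] = 1,  b[10] = 5.
Since b[10] = b[0] = 5, the sequence is periodic with period 10.

10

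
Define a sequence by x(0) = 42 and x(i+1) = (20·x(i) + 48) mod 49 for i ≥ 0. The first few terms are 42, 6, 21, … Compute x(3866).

x(0) = 42, x(1) = 6, x(2) = 21, x(3) = 27, x(4) = 0, x(5) = 48, x(6) = 28, x(7) = 20, x(8) = 7, x(9) = 41, x(10) = 35, x(11) = 13, x(12) = 14, x(13) = 34, x(14) = 42.
The sequence repeats with period 14.
(3866 - 0) mod 14 = 2, so x(3866) = x(2) = 21.

21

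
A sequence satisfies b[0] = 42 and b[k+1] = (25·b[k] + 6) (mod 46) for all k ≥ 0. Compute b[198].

Listing terms: b[0] = 42; b[1] = 44; b[2] = 2; b[3] = 10; b[4] = 26; b[5] = 12; b[6] = 30; b[7] = 20; b[8] = 0; b[9] = 6; b[10] = 18; b[11] = 42.
The sequence repeats with period 11.
So b[198] = b[0 + ((198-0) mod 11)] = b[0] = 42.

42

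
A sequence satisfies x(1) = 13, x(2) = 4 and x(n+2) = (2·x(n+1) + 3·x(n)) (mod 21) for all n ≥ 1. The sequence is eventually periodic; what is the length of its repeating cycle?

x(1) = 13,  x(2) = 4,  x(3) = 5,  x(4) = 1,  x(5) = 17,  x(6) = 16,  x(7) = 20,  x(8) = 4,  x(9) = 5.
Since (x(8), x(9)) = (x(2), x(3)) = (4, 5) (two consecutive terms determine the rest), the sequence is eventually periodic: after a pre-period of length 1 it cycles with period 6.

6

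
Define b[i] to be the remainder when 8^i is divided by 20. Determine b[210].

4

We have b[0] = 1,  b[1] = 8,  b[2] = 4,  b[3] = 12,  b[4] = 16,  b[5] = 8.
Since b[5] = b[1] = 8, the sequence is eventually periodic: after a pre-period of length 1 it cycles with period 4.
For i ≥ 1, b[i] depends only on (i - 1) mod 4. (210 - 1) mod 4 = 1, so b[210] = b[2] = 4.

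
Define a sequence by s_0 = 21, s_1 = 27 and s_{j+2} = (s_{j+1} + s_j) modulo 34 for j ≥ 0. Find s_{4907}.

22

s_0 = 21, s_1 = 27, s_2 = 14, s_3 = 7, s_4 = 21, s_5 = 28, s_6 = 15, s_7 = 9, s_8 = 24, s_9 = 33, s_{10} = 23, s_{11} = 22, s_{12} = 11, s_{13} = 33, s_{14} = 10, s_{15} = 9, s_{16} = 19, s_{17} = 28, s_{18} = 13, s_{19} = 7, s_{20} = 20, s_{21} = 27, s_{22} = 13, s_{23} = 6, s_{24} = 19, s_{25} = 25, s_{26} = 10, s_{27} = 1, s_{28} = 11, s_{29} = 12, s_{30} = 23, s_{31} = 1, s_{32} = 24, s_{33} = 25, s_{34} = 15, s_{35} = 6, s_{36} = 21, s_{37} = 27.
Since (s_{36}, s_{37}) = (s_0, s_1) = (21, 27) (two consecutive terms determine the rest), the sequence is periodic with period 36.
So s_{4907} = s_{0 + ((4907-0) mod 36)} = s_{11} = 22.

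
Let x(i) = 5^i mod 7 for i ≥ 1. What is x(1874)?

We have x(1) = 5, x(2) = 4, x(3) = 6, x(4) = 2, x(5) = 3, x(6) = 1, x(7) = 5.
Since x(7) = x(1) = 5, the sequence is periodic with period 6.
So x(1874) = x(1 + ((1874-1) mod 6)) = x(2) = 4.

4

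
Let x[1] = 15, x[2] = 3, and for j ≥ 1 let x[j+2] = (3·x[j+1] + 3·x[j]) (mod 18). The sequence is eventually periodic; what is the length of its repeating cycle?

Computing terms: x[1] = 15,  x[2] = 3,  x[3] = 0,  x[4] = 9,  x[5] = 9,  x[6] = 0,  x[7] = 9.
Since (x[6], x[7]) = (x[3], x[4]) = (0, 9) (two consecutive terms determine the rest), the sequence is eventually periodic: after a pre-period of length 2 it cycles with period 3.

3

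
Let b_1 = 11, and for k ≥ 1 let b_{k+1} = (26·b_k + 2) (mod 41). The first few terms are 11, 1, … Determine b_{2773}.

b_1 = 11, b_2 = 1, b_3 = 28, b_4 = 33, b_5 = 40, b_6 = 17, b_7 = 34, b_8 = 25, b_9 = 37, b_{10} = 21, b_{11} = 15, b_{12} = 23, b_{13} = 26, b_{14} = 22, b_{15} = 0, b_{16} = 2, b_{17} = 13, b_{18} = 12, b_{19} = 27, b_{20} = 7, b_{21} = 20, b_{22} = 30, b_{23} = 3, b_{24} = 39, b_{25} = 32, b_{26} = 14, b_{27} = 38, b_{28} = 6, b_{29} = 35, b_{30} = 10, b_{31} = 16, b_{32} = 8, b_{33} = 5, b_{34} = 9, b_{35} = 31, b_{36} = 29, b_{37} = 18, b_{38} = 19, b_{39} = 4, b_{40} = 24, b_{41} = 11.
The sequence repeats with period 40.
(2773 - 1) mod 40 = 12, so b_{2773} = b_{13} = 26.

26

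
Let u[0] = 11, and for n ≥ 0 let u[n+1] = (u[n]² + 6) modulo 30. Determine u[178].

7

Computing terms: u[0] = 11,  u[1] = 7,  u[2] = 25,  u[3] = 1,  u[4] = 7.
Since u[4] = u[1] = 7, the sequence is eventually periodic: after a pre-period of length 1 it cycles with period 3.
For n ≥ 1, u[n] depends only on (n - 1) mod 3. (178 - 1) mod 3 = 0, so u[178] = u[1] = 7.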